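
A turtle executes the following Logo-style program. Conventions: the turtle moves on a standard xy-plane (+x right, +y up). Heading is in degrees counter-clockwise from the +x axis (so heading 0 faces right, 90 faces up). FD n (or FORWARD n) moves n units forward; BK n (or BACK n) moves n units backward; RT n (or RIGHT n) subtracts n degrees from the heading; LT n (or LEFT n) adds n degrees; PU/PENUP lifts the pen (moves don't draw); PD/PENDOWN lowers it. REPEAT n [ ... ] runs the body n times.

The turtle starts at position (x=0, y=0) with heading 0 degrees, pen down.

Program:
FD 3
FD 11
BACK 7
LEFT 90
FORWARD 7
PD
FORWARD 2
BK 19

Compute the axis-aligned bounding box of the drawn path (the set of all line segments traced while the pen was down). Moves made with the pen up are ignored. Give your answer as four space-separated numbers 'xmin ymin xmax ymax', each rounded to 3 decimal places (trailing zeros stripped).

Executing turtle program step by step:
Start: pos=(0,0), heading=0, pen down
FD 3: (0,0) -> (3,0) [heading=0, draw]
FD 11: (3,0) -> (14,0) [heading=0, draw]
BK 7: (14,0) -> (7,0) [heading=0, draw]
LT 90: heading 0 -> 90
FD 7: (7,0) -> (7,7) [heading=90, draw]
PD: pen down
FD 2: (7,7) -> (7,9) [heading=90, draw]
BK 19: (7,9) -> (7,-10) [heading=90, draw]
Final: pos=(7,-10), heading=90, 6 segment(s) drawn

Segment endpoints: x in {0, 3, 7, 7, 14}, y in {-10, 0, 7, 9}
xmin=0, ymin=-10, xmax=14, ymax=9

Answer: 0 -10 14 9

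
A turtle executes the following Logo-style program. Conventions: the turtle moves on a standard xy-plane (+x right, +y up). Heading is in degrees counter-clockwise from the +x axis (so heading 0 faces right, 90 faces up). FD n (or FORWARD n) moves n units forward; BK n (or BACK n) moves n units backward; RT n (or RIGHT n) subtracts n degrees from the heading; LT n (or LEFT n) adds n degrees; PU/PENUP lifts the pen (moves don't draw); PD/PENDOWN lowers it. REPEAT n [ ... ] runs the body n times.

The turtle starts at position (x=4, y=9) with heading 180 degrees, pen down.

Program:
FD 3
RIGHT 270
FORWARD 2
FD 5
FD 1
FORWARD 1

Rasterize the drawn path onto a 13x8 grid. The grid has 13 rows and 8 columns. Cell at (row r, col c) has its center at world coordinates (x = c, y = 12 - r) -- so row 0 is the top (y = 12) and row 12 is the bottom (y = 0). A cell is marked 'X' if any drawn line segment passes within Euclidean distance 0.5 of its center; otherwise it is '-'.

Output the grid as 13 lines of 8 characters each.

Answer: --------
--------
--------
-XXXX---
-X------
-X------
-X------
-X------
-X------
-X------
-X------
-X------
-X------

Derivation:
Segment 0: (4,9) -> (1,9)
Segment 1: (1,9) -> (1,7)
Segment 2: (1,7) -> (1,2)
Segment 3: (1,2) -> (1,1)
Segment 4: (1,1) -> (1,0)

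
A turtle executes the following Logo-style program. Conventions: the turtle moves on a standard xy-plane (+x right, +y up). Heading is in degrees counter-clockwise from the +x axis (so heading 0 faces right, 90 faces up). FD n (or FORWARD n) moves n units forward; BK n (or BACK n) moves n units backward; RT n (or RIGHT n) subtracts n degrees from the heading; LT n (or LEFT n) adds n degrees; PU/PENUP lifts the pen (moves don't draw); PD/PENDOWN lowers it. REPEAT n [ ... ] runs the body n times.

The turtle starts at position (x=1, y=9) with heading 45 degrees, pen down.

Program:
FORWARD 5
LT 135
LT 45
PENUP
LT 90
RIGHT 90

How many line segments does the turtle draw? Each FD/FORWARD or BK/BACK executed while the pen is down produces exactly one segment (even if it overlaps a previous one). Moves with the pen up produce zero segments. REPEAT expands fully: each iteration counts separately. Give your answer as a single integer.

Answer: 1

Derivation:
Executing turtle program step by step:
Start: pos=(1,9), heading=45, pen down
FD 5: (1,9) -> (4.536,12.536) [heading=45, draw]
LT 135: heading 45 -> 180
LT 45: heading 180 -> 225
PU: pen up
LT 90: heading 225 -> 315
RT 90: heading 315 -> 225
Final: pos=(4.536,12.536), heading=225, 1 segment(s) drawn
Segments drawn: 1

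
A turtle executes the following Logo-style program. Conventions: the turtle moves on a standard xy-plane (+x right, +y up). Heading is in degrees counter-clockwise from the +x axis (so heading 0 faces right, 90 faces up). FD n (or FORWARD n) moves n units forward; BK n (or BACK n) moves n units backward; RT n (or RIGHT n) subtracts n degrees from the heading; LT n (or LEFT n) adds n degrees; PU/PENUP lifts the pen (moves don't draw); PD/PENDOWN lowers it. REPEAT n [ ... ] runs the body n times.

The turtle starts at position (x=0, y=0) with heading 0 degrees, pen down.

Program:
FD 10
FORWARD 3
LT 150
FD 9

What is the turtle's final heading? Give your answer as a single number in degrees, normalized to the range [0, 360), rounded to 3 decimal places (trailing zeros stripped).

Executing turtle program step by step:
Start: pos=(0,0), heading=0, pen down
FD 10: (0,0) -> (10,0) [heading=0, draw]
FD 3: (10,0) -> (13,0) [heading=0, draw]
LT 150: heading 0 -> 150
FD 9: (13,0) -> (5.206,4.5) [heading=150, draw]
Final: pos=(5.206,4.5), heading=150, 3 segment(s) drawn

Answer: 150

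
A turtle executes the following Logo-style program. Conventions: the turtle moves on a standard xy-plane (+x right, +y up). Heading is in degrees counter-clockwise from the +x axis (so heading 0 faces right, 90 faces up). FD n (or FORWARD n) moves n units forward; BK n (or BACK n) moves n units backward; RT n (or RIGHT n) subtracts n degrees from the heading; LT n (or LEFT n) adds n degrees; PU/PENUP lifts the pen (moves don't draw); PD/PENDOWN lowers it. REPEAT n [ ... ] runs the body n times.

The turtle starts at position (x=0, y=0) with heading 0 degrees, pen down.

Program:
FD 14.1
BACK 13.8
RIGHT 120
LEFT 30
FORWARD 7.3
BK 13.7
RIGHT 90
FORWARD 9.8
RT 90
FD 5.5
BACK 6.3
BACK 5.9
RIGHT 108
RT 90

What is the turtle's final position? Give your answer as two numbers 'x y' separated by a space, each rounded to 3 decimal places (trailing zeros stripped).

Answer: -9.5 -0.3

Derivation:
Executing turtle program step by step:
Start: pos=(0,0), heading=0, pen down
FD 14.1: (0,0) -> (14.1,0) [heading=0, draw]
BK 13.8: (14.1,0) -> (0.3,0) [heading=0, draw]
RT 120: heading 0 -> 240
LT 30: heading 240 -> 270
FD 7.3: (0.3,0) -> (0.3,-7.3) [heading=270, draw]
BK 13.7: (0.3,-7.3) -> (0.3,6.4) [heading=270, draw]
RT 90: heading 270 -> 180
FD 9.8: (0.3,6.4) -> (-9.5,6.4) [heading=180, draw]
RT 90: heading 180 -> 90
FD 5.5: (-9.5,6.4) -> (-9.5,11.9) [heading=90, draw]
BK 6.3: (-9.5,11.9) -> (-9.5,5.6) [heading=90, draw]
BK 5.9: (-9.5,5.6) -> (-9.5,-0.3) [heading=90, draw]
RT 108: heading 90 -> 342
RT 90: heading 342 -> 252
Final: pos=(-9.5,-0.3), heading=252, 8 segment(s) drawn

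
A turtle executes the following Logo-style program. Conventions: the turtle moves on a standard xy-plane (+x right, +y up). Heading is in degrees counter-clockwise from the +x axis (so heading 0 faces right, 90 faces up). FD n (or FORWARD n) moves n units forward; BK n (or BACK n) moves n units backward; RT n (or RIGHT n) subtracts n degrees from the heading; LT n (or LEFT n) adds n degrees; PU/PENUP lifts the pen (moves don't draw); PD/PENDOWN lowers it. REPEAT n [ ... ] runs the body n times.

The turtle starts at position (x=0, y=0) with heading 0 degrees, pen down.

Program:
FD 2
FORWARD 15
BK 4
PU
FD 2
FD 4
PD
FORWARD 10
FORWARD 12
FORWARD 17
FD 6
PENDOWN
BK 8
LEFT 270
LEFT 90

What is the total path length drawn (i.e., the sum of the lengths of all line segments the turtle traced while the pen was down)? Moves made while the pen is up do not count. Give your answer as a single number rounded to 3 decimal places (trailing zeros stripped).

Answer: 74

Derivation:
Executing turtle program step by step:
Start: pos=(0,0), heading=0, pen down
FD 2: (0,0) -> (2,0) [heading=0, draw]
FD 15: (2,0) -> (17,0) [heading=0, draw]
BK 4: (17,0) -> (13,0) [heading=0, draw]
PU: pen up
FD 2: (13,0) -> (15,0) [heading=0, move]
FD 4: (15,0) -> (19,0) [heading=0, move]
PD: pen down
FD 10: (19,0) -> (29,0) [heading=0, draw]
FD 12: (29,0) -> (41,0) [heading=0, draw]
FD 17: (41,0) -> (58,0) [heading=0, draw]
FD 6: (58,0) -> (64,0) [heading=0, draw]
PD: pen down
BK 8: (64,0) -> (56,0) [heading=0, draw]
LT 270: heading 0 -> 270
LT 90: heading 270 -> 0
Final: pos=(56,0), heading=0, 8 segment(s) drawn

Segment lengths:
  seg 1: (0,0) -> (2,0), length = 2
  seg 2: (2,0) -> (17,0), length = 15
  seg 3: (17,0) -> (13,0), length = 4
  seg 4: (19,0) -> (29,0), length = 10
  seg 5: (29,0) -> (41,0), length = 12
  seg 6: (41,0) -> (58,0), length = 17
  seg 7: (58,0) -> (64,0), length = 6
  seg 8: (64,0) -> (56,0), length = 8
Total = 74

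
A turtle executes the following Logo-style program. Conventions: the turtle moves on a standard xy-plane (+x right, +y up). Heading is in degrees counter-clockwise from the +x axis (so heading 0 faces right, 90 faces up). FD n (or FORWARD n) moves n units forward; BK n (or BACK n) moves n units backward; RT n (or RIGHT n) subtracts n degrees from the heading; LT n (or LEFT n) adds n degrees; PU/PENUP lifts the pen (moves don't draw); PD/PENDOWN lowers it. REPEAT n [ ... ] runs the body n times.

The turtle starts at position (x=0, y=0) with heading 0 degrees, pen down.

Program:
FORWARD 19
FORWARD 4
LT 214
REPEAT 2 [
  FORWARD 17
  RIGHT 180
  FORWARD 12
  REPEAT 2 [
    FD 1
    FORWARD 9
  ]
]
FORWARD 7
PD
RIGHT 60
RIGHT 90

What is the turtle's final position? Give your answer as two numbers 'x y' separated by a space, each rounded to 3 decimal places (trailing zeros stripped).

Answer: 17.197 -3.914

Derivation:
Executing turtle program step by step:
Start: pos=(0,0), heading=0, pen down
FD 19: (0,0) -> (19,0) [heading=0, draw]
FD 4: (19,0) -> (23,0) [heading=0, draw]
LT 214: heading 0 -> 214
REPEAT 2 [
  -- iteration 1/2 --
  FD 17: (23,0) -> (8.906,-9.506) [heading=214, draw]
  RT 180: heading 214 -> 34
  FD 12: (8.906,-9.506) -> (18.855,-2.796) [heading=34, draw]
  REPEAT 2 [
    -- iteration 1/2 --
    FD 1: (18.855,-2.796) -> (19.684,-2.237) [heading=34, draw]
    FD 9: (19.684,-2.237) -> (27.145,2.796) [heading=34, draw]
    -- iteration 2/2 --
    FD 1: (27.145,2.796) -> (27.974,3.355) [heading=34, draw]
    FD 9: (27.974,3.355) -> (35.436,8.388) [heading=34, draw]
  ]
  -- iteration 2/2 --
  FD 17: (35.436,8.388) -> (49.529,17.894) [heading=34, draw]
  RT 180: heading 34 -> 214
  FD 12: (49.529,17.894) -> (39.581,11.184) [heading=214, draw]
  REPEAT 2 [
    -- iteration 1/2 --
    FD 1: (39.581,11.184) -> (38.752,10.625) [heading=214, draw]
    FD 9: (38.752,10.625) -> (31.29,5.592) [heading=214, draw]
    -- iteration 2/2 --
    FD 1: (31.29,5.592) -> (30.461,5.033) [heading=214, draw]
    FD 9: (30.461,5.033) -> (23,0) [heading=214, draw]
  ]
]
FD 7: (23,0) -> (17.197,-3.914) [heading=214, draw]
PD: pen down
RT 60: heading 214 -> 154
RT 90: heading 154 -> 64
Final: pos=(17.197,-3.914), heading=64, 15 segment(s) drawn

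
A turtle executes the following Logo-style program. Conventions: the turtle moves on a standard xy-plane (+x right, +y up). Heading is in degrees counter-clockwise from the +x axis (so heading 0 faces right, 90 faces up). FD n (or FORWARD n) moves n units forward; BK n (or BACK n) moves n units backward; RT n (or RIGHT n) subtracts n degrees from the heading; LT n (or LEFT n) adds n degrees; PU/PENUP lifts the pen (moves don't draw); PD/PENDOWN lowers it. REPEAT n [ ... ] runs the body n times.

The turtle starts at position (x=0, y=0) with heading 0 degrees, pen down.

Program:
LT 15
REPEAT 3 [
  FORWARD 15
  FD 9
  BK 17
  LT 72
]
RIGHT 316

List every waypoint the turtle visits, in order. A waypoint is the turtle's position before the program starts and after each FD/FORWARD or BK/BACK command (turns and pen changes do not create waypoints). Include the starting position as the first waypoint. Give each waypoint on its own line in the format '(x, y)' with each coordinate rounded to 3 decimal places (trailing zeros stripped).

Executing turtle program step by step:
Start: pos=(0,0), heading=0, pen down
LT 15: heading 0 -> 15
REPEAT 3 [
  -- iteration 1/3 --
  FD 15: (0,0) -> (14.489,3.882) [heading=15, draw]
  FD 9: (14.489,3.882) -> (23.182,6.212) [heading=15, draw]
  BK 17: (23.182,6.212) -> (6.761,1.812) [heading=15, draw]
  LT 72: heading 15 -> 87
  -- iteration 2/3 --
  FD 15: (6.761,1.812) -> (7.547,16.791) [heading=87, draw]
  FD 9: (7.547,16.791) -> (8.018,25.779) [heading=87, draw]
  BK 17: (8.018,25.779) -> (7.128,8.802) [heading=87, draw]
  LT 72: heading 87 -> 159
  -- iteration 3/3 --
  FD 15: (7.128,8.802) -> (-6.876,14.178) [heading=159, draw]
  FD 9: (-6.876,14.178) -> (-15.278,17.403) [heading=159, draw]
  BK 17: (-15.278,17.403) -> (0.593,11.311) [heading=159, draw]
  LT 72: heading 159 -> 231
]
RT 316: heading 231 -> 275
Final: pos=(0.593,11.311), heading=275, 9 segment(s) drawn
Waypoints (10 total):
(0, 0)
(14.489, 3.882)
(23.182, 6.212)
(6.761, 1.812)
(7.547, 16.791)
(8.018, 25.779)
(7.128, 8.802)
(-6.876, 14.178)
(-15.278, 17.403)
(0.593, 11.311)

Answer: (0, 0)
(14.489, 3.882)
(23.182, 6.212)
(6.761, 1.812)
(7.547, 16.791)
(8.018, 25.779)
(7.128, 8.802)
(-6.876, 14.178)
(-15.278, 17.403)
(0.593, 11.311)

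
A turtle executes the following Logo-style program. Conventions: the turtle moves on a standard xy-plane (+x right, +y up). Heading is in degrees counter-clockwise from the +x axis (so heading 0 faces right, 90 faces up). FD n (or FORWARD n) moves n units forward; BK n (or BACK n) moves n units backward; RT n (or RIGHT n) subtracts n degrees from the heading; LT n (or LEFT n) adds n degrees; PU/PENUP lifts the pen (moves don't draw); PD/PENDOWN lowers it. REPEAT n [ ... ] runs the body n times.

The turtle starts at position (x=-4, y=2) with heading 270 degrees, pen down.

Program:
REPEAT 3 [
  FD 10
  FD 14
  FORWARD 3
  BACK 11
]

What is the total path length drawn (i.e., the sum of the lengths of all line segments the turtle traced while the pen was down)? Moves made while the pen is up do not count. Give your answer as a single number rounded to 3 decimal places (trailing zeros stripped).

Executing turtle program step by step:
Start: pos=(-4,2), heading=270, pen down
REPEAT 3 [
  -- iteration 1/3 --
  FD 10: (-4,2) -> (-4,-8) [heading=270, draw]
  FD 14: (-4,-8) -> (-4,-22) [heading=270, draw]
  FD 3: (-4,-22) -> (-4,-25) [heading=270, draw]
  BK 11: (-4,-25) -> (-4,-14) [heading=270, draw]
  -- iteration 2/3 --
  FD 10: (-4,-14) -> (-4,-24) [heading=270, draw]
  FD 14: (-4,-24) -> (-4,-38) [heading=270, draw]
  FD 3: (-4,-38) -> (-4,-41) [heading=270, draw]
  BK 11: (-4,-41) -> (-4,-30) [heading=270, draw]
  -- iteration 3/3 --
  FD 10: (-4,-30) -> (-4,-40) [heading=270, draw]
  FD 14: (-4,-40) -> (-4,-54) [heading=270, draw]
  FD 3: (-4,-54) -> (-4,-57) [heading=270, draw]
  BK 11: (-4,-57) -> (-4,-46) [heading=270, draw]
]
Final: pos=(-4,-46), heading=270, 12 segment(s) drawn

Segment lengths:
  seg 1: (-4,2) -> (-4,-8), length = 10
  seg 2: (-4,-8) -> (-4,-22), length = 14
  seg 3: (-4,-22) -> (-4,-25), length = 3
  seg 4: (-4,-25) -> (-4,-14), length = 11
  seg 5: (-4,-14) -> (-4,-24), length = 10
  seg 6: (-4,-24) -> (-4,-38), length = 14
  seg 7: (-4,-38) -> (-4,-41), length = 3
  seg 8: (-4,-41) -> (-4,-30), length = 11
  seg 9: (-4,-30) -> (-4,-40), length = 10
  seg 10: (-4,-40) -> (-4,-54), length = 14
  seg 11: (-4,-54) -> (-4,-57), length = 3
  seg 12: (-4,-57) -> (-4,-46), length = 11
Total = 114

Answer: 114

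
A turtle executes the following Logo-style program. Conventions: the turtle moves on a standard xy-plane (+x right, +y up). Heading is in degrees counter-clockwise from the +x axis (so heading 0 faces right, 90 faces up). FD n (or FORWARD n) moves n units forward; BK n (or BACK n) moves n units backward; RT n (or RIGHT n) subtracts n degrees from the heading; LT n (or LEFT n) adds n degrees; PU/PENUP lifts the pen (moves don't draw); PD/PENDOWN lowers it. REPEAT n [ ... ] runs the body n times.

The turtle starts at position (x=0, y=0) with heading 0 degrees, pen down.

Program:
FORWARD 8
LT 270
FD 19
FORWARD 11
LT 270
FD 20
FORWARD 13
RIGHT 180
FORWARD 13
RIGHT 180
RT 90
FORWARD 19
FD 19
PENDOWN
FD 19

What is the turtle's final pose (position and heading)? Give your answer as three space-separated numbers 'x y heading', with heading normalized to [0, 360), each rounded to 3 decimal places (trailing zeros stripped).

Answer: -12 27 90

Derivation:
Executing turtle program step by step:
Start: pos=(0,0), heading=0, pen down
FD 8: (0,0) -> (8,0) [heading=0, draw]
LT 270: heading 0 -> 270
FD 19: (8,0) -> (8,-19) [heading=270, draw]
FD 11: (8,-19) -> (8,-30) [heading=270, draw]
LT 270: heading 270 -> 180
FD 20: (8,-30) -> (-12,-30) [heading=180, draw]
FD 13: (-12,-30) -> (-25,-30) [heading=180, draw]
RT 180: heading 180 -> 0
FD 13: (-25,-30) -> (-12,-30) [heading=0, draw]
RT 180: heading 0 -> 180
RT 90: heading 180 -> 90
FD 19: (-12,-30) -> (-12,-11) [heading=90, draw]
FD 19: (-12,-11) -> (-12,8) [heading=90, draw]
PD: pen down
FD 19: (-12,8) -> (-12,27) [heading=90, draw]
Final: pos=(-12,27), heading=90, 9 segment(s) drawn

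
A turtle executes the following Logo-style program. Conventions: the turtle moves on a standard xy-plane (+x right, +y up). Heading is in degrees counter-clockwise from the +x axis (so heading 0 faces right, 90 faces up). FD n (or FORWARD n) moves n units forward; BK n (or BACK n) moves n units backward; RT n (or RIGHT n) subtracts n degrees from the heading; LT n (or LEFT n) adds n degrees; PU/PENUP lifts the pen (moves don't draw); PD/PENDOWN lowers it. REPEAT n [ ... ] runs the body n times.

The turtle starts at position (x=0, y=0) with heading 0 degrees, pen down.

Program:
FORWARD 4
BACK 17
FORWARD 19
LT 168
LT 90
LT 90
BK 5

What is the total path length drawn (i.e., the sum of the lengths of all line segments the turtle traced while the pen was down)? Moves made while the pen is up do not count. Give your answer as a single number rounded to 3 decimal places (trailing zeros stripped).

Answer: 45

Derivation:
Executing turtle program step by step:
Start: pos=(0,0), heading=0, pen down
FD 4: (0,0) -> (4,0) [heading=0, draw]
BK 17: (4,0) -> (-13,0) [heading=0, draw]
FD 19: (-13,0) -> (6,0) [heading=0, draw]
LT 168: heading 0 -> 168
LT 90: heading 168 -> 258
LT 90: heading 258 -> 348
BK 5: (6,0) -> (1.109,1.04) [heading=348, draw]
Final: pos=(1.109,1.04), heading=348, 4 segment(s) drawn

Segment lengths:
  seg 1: (0,0) -> (4,0), length = 4
  seg 2: (4,0) -> (-13,0), length = 17
  seg 3: (-13,0) -> (6,0), length = 19
  seg 4: (6,0) -> (1.109,1.04), length = 5
Total = 45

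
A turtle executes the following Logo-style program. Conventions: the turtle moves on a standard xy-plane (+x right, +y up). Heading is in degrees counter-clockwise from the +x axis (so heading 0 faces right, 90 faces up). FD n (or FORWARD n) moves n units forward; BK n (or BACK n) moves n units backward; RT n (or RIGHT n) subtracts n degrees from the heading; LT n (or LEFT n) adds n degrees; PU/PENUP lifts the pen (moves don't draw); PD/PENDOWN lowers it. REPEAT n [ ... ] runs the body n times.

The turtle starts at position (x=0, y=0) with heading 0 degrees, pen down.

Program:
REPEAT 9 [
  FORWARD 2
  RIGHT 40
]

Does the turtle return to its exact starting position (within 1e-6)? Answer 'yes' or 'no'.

Executing turtle program step by step:
Start: pos=(0,0), heading=0, pen down
REPEAT 9 [
  -- iteration 1/9 --
  FD 2: (0,0) -> (2,0) [heading=0, draw]
  RT 40: heading 0 -> 320
  -- iteration 2/9 --
  FD 2: (2,0) -> (3.532,-1.286) [heading=320, draw]
  RT 40: heading 320 -> 280
  -- iteration 3/9 --
  FD 2: (3.532,-1.286) -> (3.879,-3.255) [heading=280, draw]
  RT 40: heading 280 -> 240
  -- iteration 4/9 --
  FD 2: (3.879,-3.255) -> (2.879,-4.987) [heading=240, draw]
  RT 40: heading 240 -> 200
  -- iteration 5/9 --
  FD 2: (2.879,-4.987) -> (1,-5.671) [heading=200, draw]
  RT 40: heading 200 -> 160
  -- iteration 6/9 --
  FD 2: (1,-5.671) -> (-0.879,-4.987) [heading=160, draw]
  RT 40: heading 160 -> 120
  -- iteration 7/9 --
  FD 2: (-0.879,-4.987) -> (-1.879,-3.255) [heading=120, draw]
  RT 40: heading 120 -> 80
  -- iteration 8/9 --
  FD 2: (-1.879,-3.255) -> (-1.532,-1.286) [heading=80, draw]
  RT 40: heading 80 -> 40
  -- iteration 9/9 --
  FD 2: (-1.532,-1.286) -> (0,0) [heading=40, draw]
  RT 40: heading 40 -> 0
]
Final: pos=(0,0), heading=0, 9 segment(s) drawn

Start position: (0, 0)
Final position: (0, 0)
Distance = 0; < 1e-6 -> CLOSED

Answer: yes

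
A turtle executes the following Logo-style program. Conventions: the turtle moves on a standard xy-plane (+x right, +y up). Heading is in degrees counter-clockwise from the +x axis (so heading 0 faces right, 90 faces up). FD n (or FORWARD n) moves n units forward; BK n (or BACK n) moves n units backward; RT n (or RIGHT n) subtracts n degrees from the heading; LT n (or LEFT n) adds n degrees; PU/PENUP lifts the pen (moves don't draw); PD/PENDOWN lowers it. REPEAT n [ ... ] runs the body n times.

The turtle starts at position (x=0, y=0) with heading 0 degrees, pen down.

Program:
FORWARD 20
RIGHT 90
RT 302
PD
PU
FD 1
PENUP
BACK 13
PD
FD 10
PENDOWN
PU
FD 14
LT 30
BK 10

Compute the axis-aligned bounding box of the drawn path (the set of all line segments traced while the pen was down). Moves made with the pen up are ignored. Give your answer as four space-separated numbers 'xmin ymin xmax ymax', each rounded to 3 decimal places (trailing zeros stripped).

Answer: 0 0 20 6.359

Derivation:
Executing turtle program step by step:
Start: pos=(0,0), heading=0, pen down
FD 20: (0,0) -> (20,0) [heading=0, draw]
RT 90: heading 0 -> 270
RT 302: heading 270 -> 328
PD: pen down
PU: pen up
FD 1: (20,0) -> (20.848,-0.53) [heading=328, move]
PU: pen up
BK 13: (20.848,-0.53) -> (9.823,6.359) [heading=328, move]
PD: pen down
FD 10: (9.823,6.359) -> (18.304,1.06) [heading=328, draw]
PD: pen down
PU: pen up
FD 14: (18.304,1.06) -> (30.177,-6.359) [heading=328, move]
LT 30: heading 328 -> 358
BK 10: (30.177,-6.359) -> (20.183,-6.01) [heading=358, move]
Final: pos=(20.183,-6.01), heading=358, 2 segment(s) drawn

Segment endpoints: x in {0, 9.823, 18.304, 20}, y in {0, 1.06, 6.359}
xmin=0, ymin=0, xmax=20, ymax=6.359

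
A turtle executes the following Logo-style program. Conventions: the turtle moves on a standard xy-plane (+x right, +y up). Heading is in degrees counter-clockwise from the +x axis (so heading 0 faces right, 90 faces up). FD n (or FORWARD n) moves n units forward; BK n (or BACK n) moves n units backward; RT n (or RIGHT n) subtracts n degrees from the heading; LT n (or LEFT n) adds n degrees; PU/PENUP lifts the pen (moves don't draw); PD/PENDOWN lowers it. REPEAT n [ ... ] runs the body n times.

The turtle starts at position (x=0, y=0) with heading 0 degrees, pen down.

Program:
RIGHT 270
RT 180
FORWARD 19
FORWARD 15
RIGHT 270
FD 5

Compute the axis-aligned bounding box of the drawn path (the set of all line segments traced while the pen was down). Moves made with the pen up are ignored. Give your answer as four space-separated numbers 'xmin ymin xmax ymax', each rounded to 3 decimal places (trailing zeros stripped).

Executing turtle program step by step:
Start: pos=(0,0), heading=0, pen down
RT 270: heading 0 -> 90
RT 180: heading 90 -> 270
FD 19: (0,0) -> (0,-19) [heading=270, draw]
FD 15: (0,-19) -> (0,-34) [heading=270, draw]
RT 270: heading 270 -> 0
FD 5: (0,-34) -> (5,-34) [heading=0, draw]
Final: pos=(5,-34), heading=0, 3 segment(s) drawn

Segment endpoints: x in {0, 0, 0, 5}, y in {-34, -19, 0}
xmin=0, ymin=-34, xmax=5, ymax=0

Answer: 0 -34 5 0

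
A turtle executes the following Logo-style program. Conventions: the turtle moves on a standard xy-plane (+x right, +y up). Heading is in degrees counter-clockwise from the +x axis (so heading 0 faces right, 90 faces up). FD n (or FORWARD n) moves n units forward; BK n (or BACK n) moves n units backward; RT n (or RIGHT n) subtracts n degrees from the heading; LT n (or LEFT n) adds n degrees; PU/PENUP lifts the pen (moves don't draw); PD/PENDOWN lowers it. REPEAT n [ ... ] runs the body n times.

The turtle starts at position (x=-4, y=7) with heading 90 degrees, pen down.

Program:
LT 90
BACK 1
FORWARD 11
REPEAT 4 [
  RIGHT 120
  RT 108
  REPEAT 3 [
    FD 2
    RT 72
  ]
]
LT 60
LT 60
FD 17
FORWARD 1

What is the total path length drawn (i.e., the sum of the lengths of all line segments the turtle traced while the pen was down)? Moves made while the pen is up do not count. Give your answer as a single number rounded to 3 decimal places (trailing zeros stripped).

Executing turtle program step by step:
Start: pos=(-4,7), heading=90, pen down
LT 90: heading 90 -> 180
BK 1: (-4,7) -> (-3,7) [heading=180, draw]
FD 11: (-3,7) -> (-14,7) [heading=180, draw]
REPEAT 4 [
  -- iteration 1/4 --
  RT 120: heading 180 -> 60
  RT 108: heading 60 -> 312
  REPEAT 3 [
    -- iteration 1/3 --
    FD 2: (-14,7) -> (-12.662,5.514) [heading=312, draw]
    RT 72: heading 312 -> 240
    -- iteration 2/3 --
    FD 2: (-12.662,5.514) -> (-13.662,3.782) [heading=240, draw]
    RT 72: heading 240 -> 168
    -- iteration 3/3 --
    FD 2: (-13.662,3.782) -> (-15.618,4.197) [heading=168, draw]
    RT 72: heading 168 -> 96
  ]
  -- iteration 2/4 --
  RT 120: heading 96 -> 336
  RT 108: heading 336 -> 228
  REPEAT 3 [
    -- iteration 1/3 --
    FD 2: (-15.618,4.197) -> (-16.956,2.711) [heading=228, draw]
    RT 72: heading 228 -> 156
    -- iteration 2/3 --
    FD 2: (-16.956,2.711) -> (-18.783,3.525) [heading=156, draw]
    RT 72: heading 156 -> 84
    -- iteration 3/3 --
    FD 2: (-18.783,3.525) -> (-18.574,5.514) [heading=84, draw]
    RT 72: heading 84 -> 12
  ]
  -- iteration 3/4 --
  RT 120: heading 12 -> 252
  RT 108: heading 252 -> 144
  REPEAT 3 [
    -- iteration 1/3 --
    FD 2: (-18.574,5.514) -> (-20.192,6.689) [heading=144, draw]
    RT 72: heading 144 -> 72
    -- iteration 2/3 --
    FD 2: (-20.192,6.689) -> (-19.574,8.591) [heading=72, draw]
    RT 72: heading 72 -> 0
    -- iteration 3/3 --
    FD 2: (-19.574,8.591) -> (-17.574,8.591) [heading=0, draw]
    RT 72: heading 0 -> 288
  ]
  -- iteration 4/4 --
  RT 120: heading 288 -> 168
  RT 108: heading 168 -> 60
  REPEAT 3 [
    -- iteration 1/3 --
    FD 2: (-17.574,8.591) -> (-16.574,10.323) [heading=60, draw]
    RT 72: heading 60 -> 348
    -- iteration 2/3 --
    FD 2: (-16.574,10.323) -> (-14.618,9.908) [heading=348, draw]
    RT 72: heading 348 -> 276
    -- iteration 3/3 --
    FD 2: (-14.618,9.908) -> (-14.409,7.919) [heading=276, draw]
    RT 72: heading 276 -> 204
  ]
]
LT 60: heading 204 -> 264
LT 60: heading 264 -> 324
FD 17: (-14.409,7.919) -> (-0.656,-2.074) [heading=324, draw]
FD 1: (-0.656,-2.074) -> (0.153,-2.662) [heading=324, draw]
Final: pos=(0.153,-2.662), heading=324, 16 segment(s) drawn

Segment lengths:
  seg 1: (-4,7) -> (-3,7), length = 1
  seg 2: (-3,7) -> (-14,7), length = 11
  seg 3: (-14,7) -> (-12.662,5.514), length = 2
  seg 4: (-12.662,5.514) -> (-13.662,3.782), length = 2
  seg 5: (-13.662,3.782) -> (-15.618,4.197), length = 2
  seg 6: (-15.618,4.197) -> (-16.956,2.711), length = 2
  seg 7: (-16.956,2.711) -> (-18.783,3.525), length = 2
  seg 8: (-18.783,3.525) -> (-18.574,5.514), length = 2
  seg 9: (-18.574,5.514) -> (-20.192,6.689), length = 2
  seg 10: (-20.192,6.689) -> (-19.574,8.591), length = 2
  seg 11: (-19.574,8.591) -> (-17.574,8.591), length = 2
  seg 12: (-17.574,8.591) -> (-16.574,10.323), length = 2
  seg 13: (-16.574,10.323) -> (-14.618,9.908), length = 2
  seg 14: (-14.618,9.908) -> (-14.409,7.919), length = 2
  seg 15: (-14.409,7.919) -> (-0.656,-2.074), length = 17
  seg 16: (-0.656,-2.074) -> (0.153,-2.662), length = 1
Total = 54

Answer: 54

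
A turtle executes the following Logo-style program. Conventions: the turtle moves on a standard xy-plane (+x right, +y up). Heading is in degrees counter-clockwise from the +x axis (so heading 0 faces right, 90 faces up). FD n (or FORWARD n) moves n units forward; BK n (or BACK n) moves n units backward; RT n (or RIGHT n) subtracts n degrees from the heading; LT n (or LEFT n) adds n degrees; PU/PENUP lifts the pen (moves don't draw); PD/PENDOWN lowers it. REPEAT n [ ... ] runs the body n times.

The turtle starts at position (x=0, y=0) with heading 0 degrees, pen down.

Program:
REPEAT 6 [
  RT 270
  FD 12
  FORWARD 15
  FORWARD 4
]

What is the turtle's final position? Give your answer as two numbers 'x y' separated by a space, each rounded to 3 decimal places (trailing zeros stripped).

Answer: -31 31

Derivation:
Executing turtle program step by step:
Start: pos=(0,0), heading=0, pen down
REPEAT 6 [
  -- iteration 1/6 --
  RT 270: heading 0 -> 90
  FD 12: (0,0) -> (0,12) [heading=90, draw]
  FD 15: (0,12) -> (0,27) [heading=90, draw]
  FD 4: (0,27) -> (0,31) [heading=90, draw]
  -- iteration 2/6 --
  RT 270: heading 90 -> 180
  FD 12: (0,31) -> (-12,31) [heading=180, draw]
  FD 15: (-12,31) -> (-27,31) [heading=180, draw]
  FD 4: (-27,31) -> (-31,31) [heading=180, draw]
  -- iteration 3/6 --
  RT 270: heading 180 -> 270
  FD 12: (-31,31) -> (-31,19) [heading=270, draw]
  FD 15: (-31,19) -> (-31,4) [heading=270, draw]
  FD 4: (-31,4) -> (-31,0) [heading=270, draw]
  -- iteration 4/6 --
  RT 270: heading 270 -> 0
  FD 12: (-31,0) -> (-19,0) [heading=0, draw]
  FD 15: (-19,0) -> (-4,0) [heading=0, draw]
  FD 4: (-4,0) -> (0,0) [heading=0, draw]
  -- iteration 5/6 --
  RT 270: heading 0 -> 90
  FD 12: (0,0) -> (0,12) [heading=90, draw]
  FD 15: (0,12) -> (0,27) [heading=90, draw]
  FD 4: (0,27) -> (0,31) [heading=90, draw]
  -- iteration 6/6 --
  RT 270: heading 90 -> 180
  FD 12: (0,31) -> (-12,31) [heading=180, draw]
  FD 15: (-12,31) -> (-27,31) [heading=180, draw]
  FD 4: (-27,31) -> (-31,31) [heading=180, draw]
]
Final: pos=(-31,31), heading=180, 18 segment(s) drawn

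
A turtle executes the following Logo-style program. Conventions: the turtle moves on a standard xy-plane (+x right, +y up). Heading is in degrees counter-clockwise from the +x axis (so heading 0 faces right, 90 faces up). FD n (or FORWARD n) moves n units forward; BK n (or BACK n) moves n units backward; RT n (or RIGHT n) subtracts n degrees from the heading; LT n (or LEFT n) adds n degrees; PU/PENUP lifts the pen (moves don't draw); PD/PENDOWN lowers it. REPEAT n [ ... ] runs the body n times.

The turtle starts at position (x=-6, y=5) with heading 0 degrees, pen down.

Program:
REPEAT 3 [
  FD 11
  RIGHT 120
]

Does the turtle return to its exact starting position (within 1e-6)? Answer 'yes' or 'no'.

Executing turtle program step by step:
Start: pos=(-6,5), heading=0, pen down
REPEAT 3 [
  -- iteration 1/3 --
  FD 11: (-6,5) -> (5,5) [heading=0, draw]
  RT 120: heading 0 -> 240
  -- iteration 2/3 --
  FD 11: (5,5) -> (-0.5,-4.526) [heading=240, draw]
  RT 120: heading 240 -> 120
  -- iteration 3/3 --
  FD 11: (-0.5,-4.526) -> (-6,5) [heading=120, draw]
  RT 120: heading 120 -> 0
]
Final: pos=(-6,5), heading=0, 3 segment(s) drawn

Start position: (-6, 5)
Final position: (-6, 5)
Distance = 0; < 1e-6 -> CLOSED

Answer: yes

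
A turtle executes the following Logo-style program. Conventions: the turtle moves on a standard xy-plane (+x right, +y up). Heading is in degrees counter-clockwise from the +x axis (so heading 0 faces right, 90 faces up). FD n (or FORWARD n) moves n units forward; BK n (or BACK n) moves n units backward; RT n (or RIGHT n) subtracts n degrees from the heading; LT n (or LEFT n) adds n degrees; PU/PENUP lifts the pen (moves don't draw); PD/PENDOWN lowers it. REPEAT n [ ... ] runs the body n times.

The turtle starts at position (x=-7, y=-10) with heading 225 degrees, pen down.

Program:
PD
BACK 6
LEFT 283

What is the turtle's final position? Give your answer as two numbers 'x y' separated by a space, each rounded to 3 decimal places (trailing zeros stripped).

Executing turtle program step by step:
Start: pos=(-7,-10), heading=225, pen down
PD: pen down
BK 6: (-7,-10) -> (-2.757,-5.757) [heading=225, draw]
LT 283: heading 225 -> 148
Final: pos=(-2.757,-5.757), heading=148, 1 segment(s) drawn

Answer: -2.757 -5.757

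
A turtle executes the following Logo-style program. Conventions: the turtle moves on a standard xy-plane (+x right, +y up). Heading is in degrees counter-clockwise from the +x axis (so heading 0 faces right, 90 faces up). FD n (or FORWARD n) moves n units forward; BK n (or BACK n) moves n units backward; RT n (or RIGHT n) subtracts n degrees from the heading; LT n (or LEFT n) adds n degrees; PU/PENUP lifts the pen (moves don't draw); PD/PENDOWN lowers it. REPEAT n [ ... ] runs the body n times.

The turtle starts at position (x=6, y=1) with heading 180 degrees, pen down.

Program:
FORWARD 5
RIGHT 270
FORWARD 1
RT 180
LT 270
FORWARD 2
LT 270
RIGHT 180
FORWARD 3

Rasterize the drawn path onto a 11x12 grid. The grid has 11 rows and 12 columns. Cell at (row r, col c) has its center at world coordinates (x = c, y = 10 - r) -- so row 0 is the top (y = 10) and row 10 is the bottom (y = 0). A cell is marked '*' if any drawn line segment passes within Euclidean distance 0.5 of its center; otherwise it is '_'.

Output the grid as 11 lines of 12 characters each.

Answer: ____________
____________
____________
____________
____________
____________
____________
___*________
___*________
_******_____
_***________

Derivation:
Segment 0: (6,1) -> (1,1)
Segment 1: (1,1) -> (1,0)
Segment 2: (1,0) -> (3,0)
Segment 3: (3,0) -> (3,3)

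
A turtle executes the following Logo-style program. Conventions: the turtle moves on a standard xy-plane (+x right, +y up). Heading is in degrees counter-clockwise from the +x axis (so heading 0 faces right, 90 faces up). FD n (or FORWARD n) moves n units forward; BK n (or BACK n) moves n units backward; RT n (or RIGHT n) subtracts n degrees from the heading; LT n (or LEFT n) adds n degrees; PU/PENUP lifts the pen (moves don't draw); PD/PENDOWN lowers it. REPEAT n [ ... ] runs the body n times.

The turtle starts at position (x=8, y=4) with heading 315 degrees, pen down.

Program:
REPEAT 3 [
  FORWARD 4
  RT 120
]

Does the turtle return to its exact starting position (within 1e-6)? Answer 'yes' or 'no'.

Answer: yes

Derivation:
Executing turtle program step by step:
Start: pos=(8,4), heading=315, pen down
REPEAT 3 [
  -- iteration 1/3 --
  FD 4: (8,4) -> (10.828,1.172) [heading=315, draw]
  RT 120: heading 315 -> 195
  -- iteration 2/3 --
  FD 4: (10.828,1.172) -> (6.965,0.136) [heading=195, draw]
  RT 120: heading 195 -> 75
  -- iteration 3/3 --
  FD 4: (6.965,0.136) -> (8,4) [heading=75, draw]
  RT 120: heading 75 -> 315
]
Final: pos=(8,4), heading=315, 3 segment(s) drawn

Start position: (8, 4)
Final position: (8, 4)
Distance = 0; < 1e-6 -> CLOSED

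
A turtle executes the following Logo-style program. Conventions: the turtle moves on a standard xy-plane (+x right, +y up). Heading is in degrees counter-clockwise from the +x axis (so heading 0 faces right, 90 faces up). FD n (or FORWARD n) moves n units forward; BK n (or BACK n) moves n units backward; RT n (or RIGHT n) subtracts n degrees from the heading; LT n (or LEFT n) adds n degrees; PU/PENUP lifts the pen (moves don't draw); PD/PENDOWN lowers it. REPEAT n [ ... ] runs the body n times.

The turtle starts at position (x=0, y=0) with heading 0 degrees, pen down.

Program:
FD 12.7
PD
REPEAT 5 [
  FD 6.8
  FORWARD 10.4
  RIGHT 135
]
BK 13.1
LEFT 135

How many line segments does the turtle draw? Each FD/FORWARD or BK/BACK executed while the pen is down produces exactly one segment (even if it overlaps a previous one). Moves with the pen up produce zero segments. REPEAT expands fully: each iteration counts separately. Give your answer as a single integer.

Answer: 12

Derivation:
Executing turtle program step by step:
Start: pos=(0,0), heading=0, pen down
FD 12.7: (0,0) -> (12.7,0) [heading=0, draw]
PD: pen down
REPEAT 5 [
  -- iteration 1/5 --
  FD 6.8: (12.7,0) -> (19.5,0) [heading=0, draw]
  FD 10.4: (19.5,0) -> (29.9,0) [heading=0, draw]
  RT 135: heading 0 -> 225
  -- iteration 2/5 --
  FD 6.8: (29.9,0) -> (25.092,-4.808) [heading=225, draw]
  FD 10.4: (25.092,-4.808) -> (17.738,-12.162) [heading=225, draw]
  RT 135: heading 225 -> 90
  -- iteration 3/5 --
  FD 6.8: (17.738,-12.162) -> (17.738,-5.362) [heading=90, draw]
  FD 10.4: (17.738,-5.362) -> (17.738,5.038) [heading=90, draw]
  RT 135: heading 90 -> 315
  -- iteration 4/5 --
  FD 6.8: (17.738,5.038) -> (22.546,0.229) [heading=315, draw]
  FD 10.4: (22.546,0.229) -> (29.9,-7.124) [heading=315, draw]
  RT 135: heading 315 -> 180
  -- iteration 5/5 --
  FD 6.8: (29.9,-7.124) -> (23.1,-7.124) [heading=180, draw]
  FD 10.4: (23.1,-7.124) -> (12.7,-7.124) [heading=180, draw]
  RT 135: heading 180 -> 45
]
BK 13.1: (12.7,-7.124) -> (3.437,-16.388) [heading=45, draw]
LT 135: heading 45 -> 180
Final: pos=(3.437,-16.388), heading=180, 12 segment(s) drawn
Segments drawn: 12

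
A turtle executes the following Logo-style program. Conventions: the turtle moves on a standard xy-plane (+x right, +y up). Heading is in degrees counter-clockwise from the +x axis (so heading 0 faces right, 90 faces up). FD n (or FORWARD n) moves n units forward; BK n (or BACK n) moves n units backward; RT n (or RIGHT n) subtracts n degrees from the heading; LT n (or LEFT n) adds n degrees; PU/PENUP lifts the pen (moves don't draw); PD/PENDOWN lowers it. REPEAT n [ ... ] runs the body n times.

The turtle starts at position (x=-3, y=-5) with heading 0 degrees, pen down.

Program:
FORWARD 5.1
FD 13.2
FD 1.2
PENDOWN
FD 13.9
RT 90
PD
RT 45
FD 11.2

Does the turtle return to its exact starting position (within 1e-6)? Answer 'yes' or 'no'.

Answer: no

Derivation:
Executing turtle program step by step:
Start: pos=(-3,-5), heading=0, pen down
FD 5.1: (-3,-5) -> (2.1,-5) [heading=0, draw]
FD 13.2: (2.1,-5) -> (15.3,-5) [heading=0, draw]
FD 1.2: (15.3,-5) -> (16.5,-5) [heading=0, draw]
PD: pen down
FD 13.9: (16.5,-5) -> (30.4,-5) [heading=0, draw]
RT 90: heading 0 -> 270
PD: pen down
RT 45: heading 270 -> 225
FD 11.2: (30.4,-5) -> (22.48,-12.92) [heading=225, draw]
Final: pos=(22.48,-12.92), heading=225, 5 segment(s) drawn

Start position: (-3, -5)
Final position: (22.48, -12.92)
Distance = 26.683; >= 1e-6 -> NOT closed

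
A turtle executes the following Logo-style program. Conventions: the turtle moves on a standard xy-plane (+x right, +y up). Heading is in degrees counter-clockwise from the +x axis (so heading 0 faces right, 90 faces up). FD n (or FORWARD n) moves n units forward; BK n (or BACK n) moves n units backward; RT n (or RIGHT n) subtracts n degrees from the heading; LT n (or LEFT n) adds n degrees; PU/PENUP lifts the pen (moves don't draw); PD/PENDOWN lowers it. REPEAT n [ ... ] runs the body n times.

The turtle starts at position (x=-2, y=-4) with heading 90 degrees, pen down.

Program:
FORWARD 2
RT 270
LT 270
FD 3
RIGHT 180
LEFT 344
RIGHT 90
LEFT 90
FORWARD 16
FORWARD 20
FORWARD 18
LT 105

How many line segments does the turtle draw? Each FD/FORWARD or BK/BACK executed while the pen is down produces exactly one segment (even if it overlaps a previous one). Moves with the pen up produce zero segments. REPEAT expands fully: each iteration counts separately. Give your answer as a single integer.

Answer: 5

Derivation:
Executing turtle program step by step:
Start: pos=(-2,-4), heading=90, pen down
FD 2: (-2,-4) -> (-2,-2) [heading=90, draw]
RT 270: heading 90 -> 180
LT 270: heading 180 -> 90
FD 3: (-2,-2) -> (-2,1) [heading=90, draw]
RT 180: heading 90 -> 270
LT 344: heading 270 -> 254
RT 90: heading 254 -> 164
LT 90: heading 164 -> 254
FD 16: (-2,1) -> (-6.41,-14.38) [heading=254, draw]
FD 20: (-6.41,-14.38) -> (-11.923,-33.605) [heading=254, draw]
FD 18: (-11.923,-33.605) -> (-16.884,-50.908) [heading=254, draw]
LT 105: heading 254 -> 359
Final: pos=(-16.884,-50.908), heading=359, 5 segment(s) drawn
Segments drawn: 5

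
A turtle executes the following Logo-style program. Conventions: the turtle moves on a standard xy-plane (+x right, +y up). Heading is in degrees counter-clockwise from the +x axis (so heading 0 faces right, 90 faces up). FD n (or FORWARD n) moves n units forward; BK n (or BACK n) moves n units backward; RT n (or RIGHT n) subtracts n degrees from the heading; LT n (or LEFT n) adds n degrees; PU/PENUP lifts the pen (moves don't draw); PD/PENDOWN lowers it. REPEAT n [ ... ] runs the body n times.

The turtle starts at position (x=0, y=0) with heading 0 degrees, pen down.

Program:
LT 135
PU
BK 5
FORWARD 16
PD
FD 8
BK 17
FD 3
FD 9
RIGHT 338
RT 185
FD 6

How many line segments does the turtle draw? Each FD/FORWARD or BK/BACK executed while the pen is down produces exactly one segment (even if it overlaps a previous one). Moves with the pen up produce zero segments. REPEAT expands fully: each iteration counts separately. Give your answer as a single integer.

Executing turtle program step by step:
Start: pos=(0,0), heading=0, pen down
LT 135: heading 0 -> 135
PU: pen up
BK 5: (0,0) -> (3.536,-3.536) [heading=135, move]
FD 16: (3.536,-3.536) -> (-7.778,7.778) [heading=135, move]
PD: pen down
FD 8: (-7.778,7.778) -> (-13.435,13.435) [heading=135, draw]
BK 17: (-13.435,13.435) -> (-1.414,1.414) [heading=135, draw]
FD 3: (-1.414,1.414) -> (-3.536,3.536) [heading=135, draw]
FD 9: (-3.536,3.536) -> (-9.899,9.899) [heading=135, draw]
RT 338: heading 135 -> 157
RT 185: heading 157 -> 332
FD 6: (-9.899,9.899) -> (-4.602,7.083) [heading=332, draw]
Final: pos=(-4.602,7.083), heading=332, 5 segment(s) drawn
Segments drawn: 5

Answer: 5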